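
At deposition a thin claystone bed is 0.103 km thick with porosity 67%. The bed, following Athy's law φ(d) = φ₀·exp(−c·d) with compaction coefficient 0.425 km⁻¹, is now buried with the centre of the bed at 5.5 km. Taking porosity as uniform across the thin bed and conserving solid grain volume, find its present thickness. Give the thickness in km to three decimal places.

0.036 km

Porosity at 5.5 km: φ = 0.67·exp(−0.425×5.5) = 0.0647
Solid-volume conservation: h(1−φ) = h₀(1−φ₀) ⇒ h = h₀·(1−φ₀)/(1−φ)
h = 0.103 × (1 − 0.67)/(1 − 0.0647) = 0.103 × 0.3528 = 0.0363 km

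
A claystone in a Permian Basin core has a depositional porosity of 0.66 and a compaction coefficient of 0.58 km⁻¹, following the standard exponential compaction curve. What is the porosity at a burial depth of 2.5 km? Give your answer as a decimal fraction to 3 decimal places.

0.155

phi = phi₀·exp(−c·d) = 0.66 × exp(−0.58 × 2.5) = 0.66 × exp(−1.45)
  = 0.66 × 0.2346 = 0.1548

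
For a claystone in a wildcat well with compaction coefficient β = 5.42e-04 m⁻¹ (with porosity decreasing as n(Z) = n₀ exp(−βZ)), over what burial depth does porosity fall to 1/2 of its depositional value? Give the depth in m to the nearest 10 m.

1280 m

Working in km (1 km = 1000 m; β in km⁻¹ = β in m⁻¹ × 1000):
n/n₀ = 1/2 ⇒ exp(−β·Z) = 1/2 ⇒ Z = ln(2) / β
Z = 0.6931 / 0.542 = 1.279 km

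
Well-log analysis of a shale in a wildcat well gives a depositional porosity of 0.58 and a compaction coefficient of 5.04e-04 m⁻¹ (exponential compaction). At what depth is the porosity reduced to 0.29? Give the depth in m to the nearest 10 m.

Working in km (1 km = 1000 m; c in km⁻¹ = c in m⁻¹ × 1000):
Invert Athy's law: Z = ln(n₀/n) / c
Z = ln(0.58/0.29) / 0.504 = ln(2) / 0.504 = 0.6931 / 0.504 = 1.375 km

1380 m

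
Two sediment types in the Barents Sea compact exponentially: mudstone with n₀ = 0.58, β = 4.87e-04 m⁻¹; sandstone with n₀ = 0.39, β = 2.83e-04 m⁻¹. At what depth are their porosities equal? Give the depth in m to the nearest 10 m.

Working in km (1 km = 1000 m; β in km⁻¹ = β in m⁻¹ × 1000):
Set n₀ₐ e^(−βₐz) = n₀ᵦ e^(−βᵦz) ⇒ ln(n₀ₐ/n₀ᵦ) = (βₐ − βᵦ)·z
z = ln(0.58/0.39) / (0.487 − 0.283) = 0.3969 / 0.204 = 1.945 km

1950 m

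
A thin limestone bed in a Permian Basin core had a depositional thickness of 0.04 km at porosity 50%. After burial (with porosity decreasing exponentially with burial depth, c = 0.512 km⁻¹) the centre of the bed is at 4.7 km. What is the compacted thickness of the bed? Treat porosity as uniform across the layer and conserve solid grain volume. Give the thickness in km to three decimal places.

0.021 km

Porosity at 4.7 km: phi = 0.5·exp(−0.512×4.7) = 0.0451
Solid-volume conservation: h(1−phi) = h₀(1−phi₀) ⇒ h = h₀·(1−phi₀)/(1−phi)
h = 0.04 × (1 − 0.5)/(1 − 0.0451) = 0.04 × 0.5236 = 0.0209 km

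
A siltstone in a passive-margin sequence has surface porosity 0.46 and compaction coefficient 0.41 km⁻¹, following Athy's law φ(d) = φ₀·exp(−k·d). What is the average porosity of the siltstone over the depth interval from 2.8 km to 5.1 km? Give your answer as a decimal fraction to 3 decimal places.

⟨φ⟩ = (1/(d₂−d₁)) ∫ φ₀ e^(−kd) dd = φ₀·(e^(−k·d₁) − e^(−k·d₂)) / (k·(d₂−d₁))
e^(−0.41×2.8) = 0.3173; e^(−0.41×5.1) = 0.1236
⟨φ⟩ = 0.46 × (0.3173 − 0.1236) / (0.41 × 2.3) = 0.46 × 0.2054 = 0.0945

0.094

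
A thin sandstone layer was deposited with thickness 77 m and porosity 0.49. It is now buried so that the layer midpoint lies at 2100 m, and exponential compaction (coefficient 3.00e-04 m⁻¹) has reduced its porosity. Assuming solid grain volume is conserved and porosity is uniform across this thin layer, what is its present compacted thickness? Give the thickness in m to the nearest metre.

Working in km (1 km = 1000 m; β in km⁻¹ = β in m⁻¹ × 1000):
Porosity at 2.1 km: n = 0.49·exp(−0.3×2.1) = 0.2610
Solid-volume conservation: h(1−n) = h₀(1−n₀) ⇒ h = h₀·(1−n₀)/(1−n)
h = 0.077 × (1 − 0.49)/(1 − 0.2610) = 0.077 × 0.6901 = 0.0531 km

53 m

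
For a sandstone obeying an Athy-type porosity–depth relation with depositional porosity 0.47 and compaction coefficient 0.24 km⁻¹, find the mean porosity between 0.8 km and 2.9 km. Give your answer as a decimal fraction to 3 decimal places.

0.305

⟨phi⟩ = (1/(d₂−d₁)) ∫ phi₀ e^(−kd) dd = phi₀·(e^(−k·d₁) − e^(−k·d₂)) / (k·(d₂−d₁))
e^(−0.24×0.8) = 0.8253; e^(−0.24×2.9) = 0.4986
⟨phi⟩ = 0.47 × (0.8253 − 0.4986) / (0.24 × 2.1) = 0.47 × 0.6483 = 0.3047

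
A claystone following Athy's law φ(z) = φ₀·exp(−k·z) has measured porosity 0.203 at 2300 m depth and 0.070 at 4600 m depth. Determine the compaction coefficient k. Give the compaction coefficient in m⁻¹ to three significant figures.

Working in km (1 km = 1000 m; k in km⁻¹ = k in m⁻¹ × 1000):
Athy: φ(z) = φ₀ e^(−kz) ⇒ φ₁/φ₂ = e^{k(z₂−z₁)} ⇒ k = ln(φ₁/φ₂)/(z₂−z₁)
k = ln(0.203/0.07) / (4.6 − 2.3) = ln(2.9) / 2.3 = 1.0647 / 2.3 = 0.4629 km⁻¹

0.000463 m⁻¹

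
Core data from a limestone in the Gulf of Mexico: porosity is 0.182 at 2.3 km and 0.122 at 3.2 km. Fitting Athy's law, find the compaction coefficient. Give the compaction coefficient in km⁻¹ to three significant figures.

Athy: n(z) = n₀ e^(−kz) ⇒ n₁/n₂ = e^{k(z₂−z₁)} ⇒ k = ln(n₁/n₂)/(z₂−z₁)
k = ln(0.182/0.122) / (3.2 − 2.3) = ln(1.492) / 0.9 = 0.4000 / 0.9 = 0.4444 km⁻¹

0.444 km⁻¹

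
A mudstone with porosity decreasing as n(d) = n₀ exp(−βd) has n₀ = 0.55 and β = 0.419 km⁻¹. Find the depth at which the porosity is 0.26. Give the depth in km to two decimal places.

Invert Athy's law: d = ln(n₀/n) / β
d = ln(0.55/0.26) / 0.419 = ln(2.115) / 0.419 = 0.7492 / 0.419 = 1.788 km

1.79 km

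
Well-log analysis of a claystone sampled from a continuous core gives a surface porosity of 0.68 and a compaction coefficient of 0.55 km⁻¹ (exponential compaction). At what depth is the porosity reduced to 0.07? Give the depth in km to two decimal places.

Invert Athy's law: d = ln(φ₀/φ) / c
d = ln(0.68/0.07) / 0.55 = ln(9.714) / 0.55 = 2.2736 / 0.55 = 4.134 km

4.13 km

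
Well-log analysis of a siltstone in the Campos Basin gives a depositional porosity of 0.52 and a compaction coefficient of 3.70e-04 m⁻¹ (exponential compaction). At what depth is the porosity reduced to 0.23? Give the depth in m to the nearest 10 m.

Working in km (1 km = 1000 m; k in km⁻¹ = k in m⁻¹ × 1000):
Invert Athy's law: d = ln(phi₀/phi) / k
d = ln(0.52/0.23) / 0.37 = ln(2.261) / 0.37 = 0.8157 / 0.37 = 2.205 km

2200 m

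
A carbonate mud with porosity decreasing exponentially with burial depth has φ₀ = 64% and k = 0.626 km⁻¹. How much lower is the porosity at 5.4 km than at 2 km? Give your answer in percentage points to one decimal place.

φ(2) = 0.64·e^(−0.626×2) = 0.1830
φ(5.4) = 0.64·e^(−0.626×5.4) = 0.0218
Δφ = 0.1830 − 0.0218 = 0.1612

16.1 percentage points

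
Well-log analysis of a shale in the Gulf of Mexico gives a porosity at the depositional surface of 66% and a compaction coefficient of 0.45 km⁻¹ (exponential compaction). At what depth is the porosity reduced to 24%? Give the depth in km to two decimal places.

2.25 km

Invert Athy's law: d = ln(n₀/n) / c
d = ln(0.66/0.24) / 0.45 = ln(2.75) / 0.45 = 1.0116 / 0.45 = 2.248 km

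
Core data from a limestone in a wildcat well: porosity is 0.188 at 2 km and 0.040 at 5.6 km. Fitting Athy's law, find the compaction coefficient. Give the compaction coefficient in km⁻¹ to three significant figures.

0.430 km⁻¹

Athy: phi(z) = phi₀ e^(−kz) ⇒ phi₁/phi₂ = e^{k(z₂−z₁)} ⇒ k = ln(phi₁/phi₂)/(z₂−z₁)
k = ln(0.188/0.04) / (5.6 − 2) = ln(4.7) / 3.6 = 1.5476 / 3.6 = 0.4299 km⁻¹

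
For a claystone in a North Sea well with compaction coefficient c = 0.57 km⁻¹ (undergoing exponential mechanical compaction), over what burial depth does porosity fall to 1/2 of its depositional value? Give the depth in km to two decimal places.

1.22 km

n/n₀ = 1/2 ⇒ exp(−c·d) = 1/2 ⇒ d = ln(2) / c
d = 0.6931 / 0.57 = 1.216 km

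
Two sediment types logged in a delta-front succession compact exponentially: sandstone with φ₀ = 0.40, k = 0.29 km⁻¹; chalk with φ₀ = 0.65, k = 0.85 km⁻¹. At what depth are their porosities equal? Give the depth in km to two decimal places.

Set φ₀ₐ e^(−kₐz) = φ₀ᵦ e^(−kᵦz) ⇒ ln(φ₀ₐ/φ₀ᵦ) = (kₐ − kᵦ)·z
z = ln(0.4/0.65) / (0.29 − 0.85) = -0.4855 / -0.56 = 0.867 km

0.87 km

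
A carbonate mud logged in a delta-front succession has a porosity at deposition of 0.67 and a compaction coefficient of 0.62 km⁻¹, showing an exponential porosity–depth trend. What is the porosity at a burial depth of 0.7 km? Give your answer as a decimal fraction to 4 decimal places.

0.4341

n = n₀·exp(−c·d) = 0.67 × exp(−0.62 × 0.7) = 0.67 × exp(−0.434)
  = 0.67 × 0.6479 = 0.4341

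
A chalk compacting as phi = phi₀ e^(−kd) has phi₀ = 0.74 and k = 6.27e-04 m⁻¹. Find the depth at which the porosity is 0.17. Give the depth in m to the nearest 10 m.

Working in km (1 km = 1000 m; k in km⁻¹ = k in m⁻¹ × 1000):
Invert Athy's law: d = ln(phi₀/phi) / k
d = ln(0.74/0.17) / 0.627 = ln(4.353) / 0.627 = 1.4709 / 0.627 = 2.346 km

2350 m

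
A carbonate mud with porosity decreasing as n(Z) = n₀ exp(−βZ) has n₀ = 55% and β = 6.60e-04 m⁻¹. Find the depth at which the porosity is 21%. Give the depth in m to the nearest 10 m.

1460 m

Working in km (1 km = 1000 m; β in km⁻¹ = β in m⁻¹ × 1000):
Invert Athy's law: Z = ln(n₀/n) / β
Z = ln(0.55/0.21) / 0.66 = ln(2.619) / 0.66 = 0.9628 / 0.66 = 1.459 km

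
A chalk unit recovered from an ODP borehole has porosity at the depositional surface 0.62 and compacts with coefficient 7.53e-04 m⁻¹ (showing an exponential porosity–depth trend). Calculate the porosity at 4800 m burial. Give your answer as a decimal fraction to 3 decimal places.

Working in km (1 km = 1000 m; k in km⁻¹ = k in m⁻¹ × 1000):
phi = phi₀·exp(−k·Z) = 0.62 × exp(−0.753 × 4.8) = 0.62 × exp(−3.614)
  = 0.62 × 0.0269 = 0.0167

0.017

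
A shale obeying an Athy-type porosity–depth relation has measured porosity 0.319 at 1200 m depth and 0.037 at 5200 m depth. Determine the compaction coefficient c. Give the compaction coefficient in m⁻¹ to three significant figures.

Working in km (1 km = 1000 m; c in km⁻¹ = c in m⁻¹ × 1000):
Athy: n(Z) = n₀ e^(−cZ) ⇒ n₁/n₂ = e^{c(Z₂−Z₁)} ⇒ c = ln(n₁/n₂)/(Z₂−Z₁)
c = ln(0.319/0.037) / (5.2 − 1.2) = ln(8.622) / 4 = 2.1543 / 4 = 0.5386 km⁻¹

0.000539 m⁻¹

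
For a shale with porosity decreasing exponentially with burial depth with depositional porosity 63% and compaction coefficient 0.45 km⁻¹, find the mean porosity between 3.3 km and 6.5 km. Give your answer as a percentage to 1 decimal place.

7.6%

⟨φ⟩ = (1/(d₂−d₁)) ∫ φ₀ e^(−βd) dd = φ₀·(e^(−β·d₁) − e^(−β·d₂)) / (β·(d₂−d₁))
e^(−0.45×3.3) = 0.2265; e^(−0.45×6.5) = 0.0537
⟨φ⟩ = 0.63 × (0.2265 − 0.0537) / (0.45 × 3.2) = 0.63 × 0.1200 = 0.0756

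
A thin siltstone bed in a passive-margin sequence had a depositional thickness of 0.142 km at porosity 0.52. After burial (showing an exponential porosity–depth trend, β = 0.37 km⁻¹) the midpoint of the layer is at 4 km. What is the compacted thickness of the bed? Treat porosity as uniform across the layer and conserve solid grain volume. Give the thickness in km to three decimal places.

Porosity at 4 km: phi = 0.52·exp(−0.37×4) = 0.1184
Solid-volume conservation: h(1−phi) = h₀(1−phi₀) ⇒ h = h₀·(1−phi₀)/(1−phi)
h = 0.142 × (1 − 0.52)/(1 − 0.1184) = 0.142 × 0.5444 = 0.0773 km

0.077 km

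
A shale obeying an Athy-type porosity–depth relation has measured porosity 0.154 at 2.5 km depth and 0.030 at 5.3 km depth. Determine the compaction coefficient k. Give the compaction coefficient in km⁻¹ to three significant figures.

Athy: n(Z) = n₀ e^(−kZ) ⇒ n₁/n₂ = e^{k(Z₂−Z₁)} ⇒ k = ln(n₁/n₂)/(Z₂−Z₁)
k = ln(0.154/0.03) / (5.3 − 2.5) = ln(5.133) / 2.8 = 1.6358 / 2.8 = 0.5842 km⁻¹

0.584 km⁻¹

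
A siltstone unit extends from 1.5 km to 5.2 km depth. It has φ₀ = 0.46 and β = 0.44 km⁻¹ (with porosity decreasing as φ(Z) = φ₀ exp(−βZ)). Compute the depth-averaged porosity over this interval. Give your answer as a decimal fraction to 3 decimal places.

⟨φ⟩ = (1/(Z₂−Z₁)) ∫ φ₀ e^(−βZ) dZ = φ₀·(e^(−β·Z₁) − e^(−β·Z₂)) / (β·(Z₂−Z₁))
e^(−0.44×1.5) = 0.5169; e^(−0.44×5.2) = 0.1015
⟨φ⟩ = 0.46 × (0.5169 − 0.1015) / (0.44 × 3.7) = 0.46 × 0.2551 = 0.1174

0.117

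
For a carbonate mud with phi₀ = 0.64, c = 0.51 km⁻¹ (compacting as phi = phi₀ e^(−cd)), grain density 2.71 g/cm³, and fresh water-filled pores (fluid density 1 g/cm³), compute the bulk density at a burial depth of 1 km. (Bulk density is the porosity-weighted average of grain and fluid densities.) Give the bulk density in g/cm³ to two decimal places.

Porosity at depth: phi = 0.64·exp(−0.51×1) = 0.64×0.6005 = 0.3843
Bulk density: ρ_b = (1−phi)ρ_g + phi·ρ_f = 0.6157×2.71 + 0.3843×1
       = 1.669 + 0.384 = 2.053 g/cm³

2.05 g/cm³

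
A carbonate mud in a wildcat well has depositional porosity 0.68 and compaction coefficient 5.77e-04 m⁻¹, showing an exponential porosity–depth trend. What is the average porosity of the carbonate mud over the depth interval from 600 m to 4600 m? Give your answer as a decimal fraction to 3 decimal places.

0.188

Working in km (1 km = 1000 m; k in km⁻¹ = k in m⁻¹ × 1000):
⟨n⟩ = (1/(d₂−d₁)) ∫ n₀ e^(−kd) dd = n₀·(e^(−k·d₁) − e^(−k·d₂)) / (k·(d₂−d₁))
e^(−0.577×0.6) = 0.7074; e^(−0.577×4.6) = 0.0704
⟨n⟩ = 0.68 × (0.7074 − 0.0704) / (0.577 × 4) = 0.68 × 0.2760 = 0.1877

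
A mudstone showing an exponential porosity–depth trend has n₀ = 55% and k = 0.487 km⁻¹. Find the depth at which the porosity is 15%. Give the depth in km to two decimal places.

Invert Athy's law: d = ln(n₀/n) / k
d = ln(0.55/0.15) / 0.487 = ln(3.667) / 0.487 = 1.2993 / 0.487 = 2.668 km

2.67 km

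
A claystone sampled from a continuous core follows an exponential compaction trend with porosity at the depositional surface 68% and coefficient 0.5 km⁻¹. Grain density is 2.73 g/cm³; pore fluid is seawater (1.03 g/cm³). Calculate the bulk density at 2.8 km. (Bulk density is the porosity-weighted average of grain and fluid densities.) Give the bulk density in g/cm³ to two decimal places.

Porosity at depth: phi = 0.68·exp(−0.5×2.8) = 0.68×0.2466 = 0.1677
Bulk density: ρ_b = (1−phi)ρ_g + phi·ρ_f = 0.8323×2.73 + 0.1677×1.03
       = 2.272 + 0.173 = 2.445 g/cm³

2.44 g/cm³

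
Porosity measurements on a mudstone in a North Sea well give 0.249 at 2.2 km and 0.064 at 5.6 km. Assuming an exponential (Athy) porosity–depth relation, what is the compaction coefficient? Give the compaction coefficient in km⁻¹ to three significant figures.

0.400 km⁻¹

Athy: φ(z) = φ₀ e^(−βz) ⇒ φ₁/φ₂ = e^{β(z₂−z₁)} ⇒ β = ln(φ₁/φ₂)/(z₂−z₁)
β = ln(0.249/0.064) / (5.6 − 2.2) = ln(3.891) / 3.4 = 1.3586 / 3.4 = 0.3996 km⁻¹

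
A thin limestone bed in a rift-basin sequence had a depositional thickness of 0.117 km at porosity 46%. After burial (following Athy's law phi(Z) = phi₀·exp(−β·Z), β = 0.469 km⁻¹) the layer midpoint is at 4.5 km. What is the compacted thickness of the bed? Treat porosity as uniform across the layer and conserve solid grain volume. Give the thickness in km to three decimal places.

0.067 km

Porosity at 4.5 km: phi = 0.46·exp(−0.469×4.5) = 0.0557
Solid-volume conservation: h(1−phi) = h₀(1−phi₀) ⇒ h = h₀·(1−phi₀)/(1−phi)
h = 0.117 × (1 − 0.46)/(1 − 0.0557) = 0.117 × 0.5719 = 0.0669 km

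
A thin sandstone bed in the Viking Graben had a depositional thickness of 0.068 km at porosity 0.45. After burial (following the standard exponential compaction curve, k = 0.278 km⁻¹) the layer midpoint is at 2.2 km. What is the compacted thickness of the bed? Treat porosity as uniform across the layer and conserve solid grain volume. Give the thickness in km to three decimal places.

0.049 km

Porosity at 2.2 km: n = 0.45·exp(−0.278×2.2) = 0.2441
Solid-volume conservation: h(1−n) = h₀(1−n₀) ⇒ h = h₀·(1−n₀)/(1−n)
h = 0.068 × (1 − 0.45)/(1 − 0.2441) = 0.068 × 0.7276 = 0.0495 km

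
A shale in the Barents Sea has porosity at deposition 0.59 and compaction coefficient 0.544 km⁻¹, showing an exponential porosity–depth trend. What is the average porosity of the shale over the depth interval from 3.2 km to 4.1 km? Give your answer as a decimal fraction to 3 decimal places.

0.082

⟨n⟩ = (1/(d₂−d₁)) ∫ n₀ e^(−βd) dd = n₀·(e^(−β·d₁) − e^(−β·d₂)) / (β·(d₂−d₁))
e^(−0.544×3.2) = 0.1754; e^(−0.544×4.1) = 0.1075
⟨n⟩ = 0.59 × (0.1754 − 0.1075) / (0.544 × 0.9) = 0.59 × 0.1387 = 0.0818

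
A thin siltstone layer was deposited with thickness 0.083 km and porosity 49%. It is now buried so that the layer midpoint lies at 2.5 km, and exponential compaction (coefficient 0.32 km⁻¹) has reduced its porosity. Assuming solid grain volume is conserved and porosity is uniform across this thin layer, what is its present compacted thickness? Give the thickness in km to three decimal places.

0.054 km

Porosity at 2.5 km: φ = 0.49·exp(−0.32×2.5) = 0.2202
Solid-volume conservation: h(1−φ) = h₀(1−φ₀) ⇒ h = h₀·(1−φ₀)/(1−φ)
h = 0.083 × (1 − 0.49)/(1 − 0.2202) = 0.083 × 0.6540 = 0.0543 km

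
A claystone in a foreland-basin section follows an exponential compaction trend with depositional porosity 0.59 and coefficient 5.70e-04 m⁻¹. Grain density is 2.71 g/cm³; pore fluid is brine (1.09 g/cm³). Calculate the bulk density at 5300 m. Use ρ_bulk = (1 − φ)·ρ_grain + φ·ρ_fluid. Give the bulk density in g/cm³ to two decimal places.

Working in km (1 km = 1000 m; k in km⁻¹ = k in m⁻¹ × 1000):
Porosity at depth: φ = 0.59·exp(−0.57×5.3) = 0.59×0.0488 = 0.0288
Bulk density: ρ_b = (1−φ)ρ_g + φ·ρ_f = 0.9712×2.71 + 0.0288×1.09
       = 2.632 + 0.031 = 2.663 g/cm³

2.66 g/cm³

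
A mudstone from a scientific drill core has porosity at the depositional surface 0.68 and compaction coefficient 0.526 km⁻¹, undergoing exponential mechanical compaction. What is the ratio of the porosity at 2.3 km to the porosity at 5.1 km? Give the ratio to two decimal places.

4.36

n(d₁)/n(d₂) = e^(−k·d₁)/e^(−k·d₂) = e^{k(d₂−d₁)}
= exp(0.526 × 2.8) = exp(1.473) = 4.3614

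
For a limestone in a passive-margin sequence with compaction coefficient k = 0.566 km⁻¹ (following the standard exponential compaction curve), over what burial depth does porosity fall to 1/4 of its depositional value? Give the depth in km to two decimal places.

phi/phi₀ = 1/4 ⇒ exp(−k·Z) = 1/4 ⇒ Z = ln(4) / k
Z = 1.3863 / 0.566 = 2.449 km

2.45 km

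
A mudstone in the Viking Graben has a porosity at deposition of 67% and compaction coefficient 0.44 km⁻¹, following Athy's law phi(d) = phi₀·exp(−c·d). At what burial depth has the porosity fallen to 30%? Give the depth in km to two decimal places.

Invert Athy's law: d = ln(phi₀/phi) / c
d = ln(0.67/0.3) / 0.44 = ln(2.233) / 0.44 = 0.8035 / 0.44 = 1.826 km

1.83 km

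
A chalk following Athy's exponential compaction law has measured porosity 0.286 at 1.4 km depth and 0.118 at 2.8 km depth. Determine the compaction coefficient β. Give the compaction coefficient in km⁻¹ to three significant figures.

Athy: phi(d) = phi₀ e^(−βd) ⇒ phi₁/phi₂ = e^{β(d₂−d₁)} ⇒ β = ln(phi₁/phi₂)/(d₂−d₁)
β = ln(0.286/0.118) / (2.8 − 1.4) = ln(2.424) / 1.4 = 0.8853 / 1.4 = 0.6324 km⁻¹

0.632 km⁻¹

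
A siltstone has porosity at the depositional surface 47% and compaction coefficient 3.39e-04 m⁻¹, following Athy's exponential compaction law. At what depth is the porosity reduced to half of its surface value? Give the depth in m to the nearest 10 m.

2040 m

Working in km (1 km = 1000 m; β in km⁻¹ = β in m⁻¹ × 1000):
phi/phi₀ = 1/2 ⇒ exp(−β·Z) = 1/2 ⇒ Z = ln(2) / β
Z = 0.6931 / 0.339 = 2.045 km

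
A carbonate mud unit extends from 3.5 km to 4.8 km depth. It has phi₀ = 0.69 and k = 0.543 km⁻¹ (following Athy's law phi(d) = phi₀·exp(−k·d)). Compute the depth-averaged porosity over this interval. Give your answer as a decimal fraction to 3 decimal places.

⟨phi⟩ = (1/(d₂−d₁)) ∫ phi₀ e^(−kd) dd = phi₀·(e^(−k·d₁) − e^(−k·d₂)) / (k·(d₂−d₁))
e^(−0.543×3.5) = 0.1495; e^(−0.543×4.8) = 0.0738
⟨phi⟩ = 0.69 × (0.1495 − 0.0738) / (0.543 × 1.3) = 0.69 × 0.1072 = 0.0740

0.074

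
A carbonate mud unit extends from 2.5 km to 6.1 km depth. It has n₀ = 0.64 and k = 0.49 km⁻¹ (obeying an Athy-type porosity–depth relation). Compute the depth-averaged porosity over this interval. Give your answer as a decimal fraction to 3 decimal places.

0.088

⟨n⟩ = (1/(z₂−z₁)) ∫ n₀ e^(−kz) dz = n₀·(e^(−k·z₁) − e^(−k·z₂)) / (k·(z₂−z₁))
e^(−0.49×2.5) = 0.2938; e^(−0.49×6.1) = 0.0503
⟨n⟩ = 0.64 × (0.2938 − 0.0503) / (0.49 × 3.6) = 0.64 × 0.1380 = 0.0883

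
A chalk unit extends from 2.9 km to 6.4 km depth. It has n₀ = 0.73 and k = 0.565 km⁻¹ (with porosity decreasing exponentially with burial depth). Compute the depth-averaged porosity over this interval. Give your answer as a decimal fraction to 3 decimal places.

⟨n⟩ = (1/(Z₂−Z₁)) ∫ n₀ e^(−kZ) dZ = n₀·(e^(−k·Z₁) − e^(−k·Z₂)) / (k·(Z₂−Z₁))
e^(−0.565×2.9) = 0.1943; e^(−0.565×6.4) = 0.0269
⟨n⟩ = 0.73 × (0.1943 − 0.0269) / (0.565 × 3.5) = 0.73 × 0.0846 = 0.0618

0.062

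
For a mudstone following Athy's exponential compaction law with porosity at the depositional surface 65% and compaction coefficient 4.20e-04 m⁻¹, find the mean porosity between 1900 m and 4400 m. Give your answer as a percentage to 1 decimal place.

18.1%

Working in km (1 km = 1000 m; k in km⁻¹ = k in m⁻¹ × 1000):
⟨phi⟩ = (1/(Z₂−Z₁)) ∫ phi₀ e^(−kZ) dZ = phi₀·(e^(−k·Z₁) − e^(−k·Z₂)) / (k·(Z₂−Z₁))
e^(−0.42×1.9) = 0.4502; e^(−0.42×4.4) = 0.1576
⟨phi⟩ = 0.65 × (0.4502 − 0.1576) / (0.42 × 2.5) = 0.65 × 0.2787 = 0.1812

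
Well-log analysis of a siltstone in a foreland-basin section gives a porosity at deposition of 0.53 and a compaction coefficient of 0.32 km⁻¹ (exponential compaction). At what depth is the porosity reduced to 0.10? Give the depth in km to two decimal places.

5.21 km

Invert Athy's law: Z = ln(phi₀/phi) / β
Z = ln(0.53/0.1) / 0.32 = ln(5.3) / 0.32 = 1.6677 / 0.32 = 5.212 km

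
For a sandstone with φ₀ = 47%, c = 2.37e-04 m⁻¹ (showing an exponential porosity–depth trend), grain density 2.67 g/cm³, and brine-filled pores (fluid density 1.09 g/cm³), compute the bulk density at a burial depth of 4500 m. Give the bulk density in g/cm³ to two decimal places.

Working in km (1 km = 1000 m; c in km⁻¹ = c in m⁻¹ × 1000):
Porosity at depth: φ = 0.47·exp(−0.237×4.5) = 0.47×0.3442 = 0.1618
Bulk density: ρ_b = (1−φ)ρ_g + φ·ρ_f = 0.8382×2.67 + 0.1618×1.09
       = 2.238 + 0.176 = 2.414 g/cm³

2.41 g/cm³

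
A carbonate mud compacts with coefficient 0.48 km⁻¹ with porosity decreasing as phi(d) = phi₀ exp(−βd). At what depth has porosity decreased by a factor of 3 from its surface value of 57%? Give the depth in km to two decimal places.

phi/phi₀ = 1/3 ⇒ exp(−β·d) = 1/3 ⇒ d = ln(3) / β
d = 1.0986 / 0.48 = 2.289 km

2.29 km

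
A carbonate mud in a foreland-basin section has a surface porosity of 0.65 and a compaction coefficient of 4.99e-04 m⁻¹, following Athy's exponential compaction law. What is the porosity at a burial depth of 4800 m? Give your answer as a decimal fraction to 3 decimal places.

0.059

Working in km (1 km = 1000 m; c in km⁻¹ = c in m⁻¹ × 1000):
φ = φ₀·exp(−c·z) = 0.65 × exp(−0.499 × 4.8) = 0.65 × exp(−2.395)
  = 0.65 × 0.0912 = 0.0593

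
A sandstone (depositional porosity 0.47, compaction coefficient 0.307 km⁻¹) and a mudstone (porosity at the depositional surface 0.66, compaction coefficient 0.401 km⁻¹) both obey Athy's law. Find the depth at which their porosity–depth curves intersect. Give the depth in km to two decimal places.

3.61 km

Set n₀ₐ e^(−kₐd) = n₀ᵦ e^(−kᵦd) ⇒ ln(n₀ₐ/n₀ᵦ) = (kₐ − kᵦ)·d
d = ln(0.47/0.66) / (0.307 − 0.401) = -0.3395 / -0.094 = 3.612 km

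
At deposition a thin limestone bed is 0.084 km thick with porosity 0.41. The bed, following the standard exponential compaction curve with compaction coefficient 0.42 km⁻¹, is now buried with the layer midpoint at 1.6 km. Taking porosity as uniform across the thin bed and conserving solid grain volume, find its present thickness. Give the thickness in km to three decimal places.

Porosity at 1.6 km: φ = 0.41·exp(−0.42×1.6) = 0.2094
Solid-volume conservation: h(1−φ) = h₀(1−φ₀) ⇒ h = h₀·(1−φ₀)/(1−φ)
h = 0.084 × (1 − 0.41)/(1 − 0.2094) = 0.084 × 0.7463 = 0.0627 km

0.063 km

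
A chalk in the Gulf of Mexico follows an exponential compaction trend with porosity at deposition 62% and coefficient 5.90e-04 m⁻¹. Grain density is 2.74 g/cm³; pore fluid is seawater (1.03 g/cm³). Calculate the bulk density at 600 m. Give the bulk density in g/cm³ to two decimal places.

Working in km (1 km = 1000 m; β in km⁻¹ = β in m⁻¹ × 1000):
Porosity at depth: phi = 0.62·exp(−0.59×0.6) = 0.62×0.7019 = 0.4352
Bulk density: ρ_b = (1−phi)ρ_g + phi·ρ_f = 0.5648×2.74 + 0.4352×1.03
       = 1.548 + 0.448 = 1.996 g/cm³

2.00 g/cm³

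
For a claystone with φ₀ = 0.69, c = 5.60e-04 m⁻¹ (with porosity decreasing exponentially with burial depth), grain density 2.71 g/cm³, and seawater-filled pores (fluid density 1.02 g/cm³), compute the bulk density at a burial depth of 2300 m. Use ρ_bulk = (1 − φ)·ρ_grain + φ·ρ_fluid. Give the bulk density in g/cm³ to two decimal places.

Working in km (1 km = 1000 m; c in km⁻¹ = c in m⁻¹ × 1000):
Porosity at depth: φ = 0.69·exp(−0.56×2.3) = 0.69×0.2758 = 0.1903
Bulk density: ρ_b = (1−φ)ρ_g + φ·ρ_f = 0.8097×2.71 + 0.1903×1.02
       = 2.194 + 0.194 = 2.388 g/cm³

2.39 g/cm³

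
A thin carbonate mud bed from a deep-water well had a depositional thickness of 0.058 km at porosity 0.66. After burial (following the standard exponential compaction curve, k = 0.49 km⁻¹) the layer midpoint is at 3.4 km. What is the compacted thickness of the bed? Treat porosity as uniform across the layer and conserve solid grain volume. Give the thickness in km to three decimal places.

Porosity at 3.4 km: n = 0.66·exp(−0.49×3.4) = 0.1247
Solid-volume conservation: h(1−n) = h₀(1−n₀) ⇒ h = h₀·(1−n₀)/(1−n)
h = 0.058 × (1 − 0.66)/(1 − 0.1247) = 0.058 × 0.3885 = 0.0225 km

0.023 km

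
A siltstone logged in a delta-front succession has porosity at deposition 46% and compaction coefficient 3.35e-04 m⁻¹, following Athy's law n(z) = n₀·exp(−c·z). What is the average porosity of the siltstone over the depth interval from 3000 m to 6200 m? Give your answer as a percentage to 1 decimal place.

Working in km (1 km = 1000 m; c in km⁻¹ = c in m⁻¹ × 1000):
⟨n⟩ = (1/(z₂−z₁)) ∫ n₀ e^(−cz) dz = n₀·(e^(−c·z₁) − e^(−c·z₂)) / (c·(z₂−z₁))
e^(−0.335×3) = 0.3660; e^(−0.335×6.2) = 0.1253
⟨n⟩ = 0.46 × (0.3660 − 0.1253) / (0.335 × 3.2) = 0.46 × 0.2246 = 0.1033

10.3%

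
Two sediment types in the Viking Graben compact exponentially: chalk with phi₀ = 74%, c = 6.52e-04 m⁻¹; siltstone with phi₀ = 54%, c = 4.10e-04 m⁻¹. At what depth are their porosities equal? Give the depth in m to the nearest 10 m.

1300 m

Working in km (1 km = 1000 m; c in km⁻¹ = c in m⁻¹ × 1000):
Set phi₀ₐ e^(−cₐZ) = phi₀ᵦ e^(−cᵦZ) ⇒ ln(phi₀ₐ/phi₀ᵦ) = (cₐ − cᵦ)·Z
Z = ln(0.74/0.54) / (0.652 − 0.41) = 0.3151 / 0.242 = 1.302 km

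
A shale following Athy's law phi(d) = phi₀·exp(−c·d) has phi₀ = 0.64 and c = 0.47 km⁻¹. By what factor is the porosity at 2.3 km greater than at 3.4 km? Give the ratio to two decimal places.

phi(d₁)/phi(d₂) = e^(−c·d₁)/e^(−c·d₂) = e^{c(d₂−d₁)}
= exp(0.47 × 1.1) = exp(0.517) = 1.6770

1.68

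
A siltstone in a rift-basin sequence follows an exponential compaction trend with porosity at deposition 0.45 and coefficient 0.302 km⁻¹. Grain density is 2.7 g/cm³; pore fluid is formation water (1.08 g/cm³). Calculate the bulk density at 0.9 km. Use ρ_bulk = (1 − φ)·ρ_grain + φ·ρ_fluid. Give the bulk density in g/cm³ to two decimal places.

Porosity at depth: φ = 0.45·exp(−0.302×0.9) = 0.45×0.7620 = 0.3429
Bulk density: ρ_b = (1−φ)ρ_g + φ·ρ_f = 0.6571×2.7 + 0.3429×1.08
       = 1.774 + 0.370 = 2.144 g/cm³

2.14 g/cm³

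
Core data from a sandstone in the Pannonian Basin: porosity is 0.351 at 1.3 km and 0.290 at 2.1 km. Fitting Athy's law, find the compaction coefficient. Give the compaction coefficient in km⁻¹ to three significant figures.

0.239 km⁻¹

Athy: phi(Z) = phi₀ e^(−cZ) ⇒ phi₁/phi₂ = e^{c(Z₂−Z₁)} ⇒ c = ln(phi₁/phi₂)/(Z₂−Z₁)
c = ln(0.351/0.29) / (2.1 − 1.3) = ln(1.21) / 0.8 = 0.1909 / 0.8 = 0.2386 km⁻¹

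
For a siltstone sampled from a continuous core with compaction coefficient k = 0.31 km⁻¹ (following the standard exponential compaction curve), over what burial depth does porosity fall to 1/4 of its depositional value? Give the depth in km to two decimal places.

4.47 km

φ/φ₀ = 1/4 ⇒ exp(−k·z) = 1/4 ⇒ z = ln(4) / k
z = 1.3863 / 0.31 = 4.472 km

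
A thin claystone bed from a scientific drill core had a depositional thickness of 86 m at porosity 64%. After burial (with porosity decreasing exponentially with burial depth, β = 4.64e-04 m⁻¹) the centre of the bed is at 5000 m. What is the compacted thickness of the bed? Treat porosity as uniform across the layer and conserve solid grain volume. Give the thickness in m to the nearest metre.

33 m

Working in km (1 km = 1000 m; β in km⁻¹ = β in m⁻¹ × 1000):
Porosity at 5 km: φ = 0.64·exp(−0.464×5) = 0.0629
Solid-volume conservation: h(1−φ) = h₀(1−φ₀) ⇒ h = h₀·(1−φ₀)/(1−φ)
h = 0.086 × (1 − 0.64)/(1 − 0.0629) = 0.086 × 0.3842 = 0.0330 km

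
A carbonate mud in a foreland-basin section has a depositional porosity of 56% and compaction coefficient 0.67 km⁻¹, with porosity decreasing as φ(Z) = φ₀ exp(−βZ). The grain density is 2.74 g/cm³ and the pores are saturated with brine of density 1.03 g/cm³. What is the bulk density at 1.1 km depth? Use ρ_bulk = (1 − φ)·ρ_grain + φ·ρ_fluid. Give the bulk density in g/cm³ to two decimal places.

Porosity at depth: φ = 0.56·exp(−0.67×1.1) = 0.56×0.4785 = 0.2680
Bulk density: ρ_b = (1−φ)ρ_g + φ·ρ_f = 0.7320×2.74 + 0.2680×1.03
       = 2.006 + 0.276 = 2.282 g/cm³

2.28 g/cm³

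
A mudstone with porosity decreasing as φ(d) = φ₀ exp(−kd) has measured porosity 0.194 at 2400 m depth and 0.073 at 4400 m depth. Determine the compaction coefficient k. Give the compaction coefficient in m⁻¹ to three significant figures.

0.000489 m⁻¹

Working in km (1 km = 1000 m; k in km⁻¹ = k in m⁻¹ × 1000):
Athy: φ(d) = φ₀ e^(−kd) ⇒ φ₁/φ₂ = e^{k(d₂−d₁)} ⇒ k = ln(φ₁/φ₂)/(d₂−d₁)
k = ln(0.194/0.073) / (4.4 − 2.4) = ln(2.658) / 2 = 0.9774 / 2 = 0.4887 km⁻¹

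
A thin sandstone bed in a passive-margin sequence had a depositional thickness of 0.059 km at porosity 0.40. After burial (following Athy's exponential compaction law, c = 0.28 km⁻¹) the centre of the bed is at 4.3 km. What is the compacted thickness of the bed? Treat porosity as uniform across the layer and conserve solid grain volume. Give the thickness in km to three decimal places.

Porosity at 4.3 km: phi = 0.4·exp(−0.28×4.3) = 0.1200
Solid-volume conservation: h(1−phi) = h₀(1−phi₀) ⇒ h = h₀·(1−phi₀)/(1−phi)
h = 0.059 × (1 − 0.4)/(1 − 0.1200) = 0.059 × 0.6818 = 0.0402 km

0.040 km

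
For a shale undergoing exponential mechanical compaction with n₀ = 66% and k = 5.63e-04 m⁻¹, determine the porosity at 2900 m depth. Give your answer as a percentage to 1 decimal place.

12.9%

Working in km (1 km = 1000 m; k in km⁻¹ = k in m⁻¹ × 1000):
n = n₀·exp(−k·z) = 0.66 × exp(−0.563 × 2.9) = 0.66 × exp(−1.633)
  = 0.66 × 0.1954 = 0.1290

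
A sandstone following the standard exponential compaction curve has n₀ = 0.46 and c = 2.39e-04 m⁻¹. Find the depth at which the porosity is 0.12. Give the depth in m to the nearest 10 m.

5620 m

Working in km (1 km = 1000 m; c in km⁻¹ = c in m⁻¹ × 1000):
Invert Athy's law: Z = ln(n₀/n) / c
Z = ln(0.46/0.12) / 0.239 = ln(3.833) / 0.239 = 1.3437 / 0.239 = 5.622 km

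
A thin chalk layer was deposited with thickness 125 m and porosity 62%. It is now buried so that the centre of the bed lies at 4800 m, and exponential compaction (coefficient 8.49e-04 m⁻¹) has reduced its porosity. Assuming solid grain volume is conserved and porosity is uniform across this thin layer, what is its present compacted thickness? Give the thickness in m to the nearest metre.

48 m

Working in km (1 km = 1000 m; k in km⁻¹ = k in m⁻¹ × 1000):
Porosity at 4.8 km: phi = 0.62·exp(−0.849×4.8) = 0.0105
Solid-volume conservation: h(1−phi) = h₀(1−phi₀) ⇒ h = h₀·(1−phi₀)/(1−phi)
h = 0.125 × (1 − 0.62)/(1 − 0.0105) = 0.125 × 0.3840 = 0.0480 km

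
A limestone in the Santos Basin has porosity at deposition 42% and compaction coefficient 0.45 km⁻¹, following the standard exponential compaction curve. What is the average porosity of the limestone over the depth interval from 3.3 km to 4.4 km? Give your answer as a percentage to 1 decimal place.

⟨φ⟩ = (1/(z₂−z₁)) ∫ φ₀ e^(−cz) dz = φ₀·(e^(−c·z₁) − e^(−c·z₂)) / (c·(z₂−z₁))
e^(−0.45×3.3) = 0.2265; e^(−0.45×4.4) = 0.1381
⟨φ⟩ = 0.42 × (0.2265 − 0.1381) / (0.45 × 1.1) = 0.42 × 0.1787 = 0.0750

7.5%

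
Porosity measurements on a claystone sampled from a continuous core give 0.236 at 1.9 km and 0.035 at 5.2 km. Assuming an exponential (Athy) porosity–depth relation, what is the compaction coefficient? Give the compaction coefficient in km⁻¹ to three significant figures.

0.578 km⁻¹

Athy: φ(d) = φ₀ e^(−βd) ⇒ φ₁/φ₂ = e^{β(d₂−d₁)} ⇒ β = ln(φ₁/φ₂)/(d₂−d₁)
β = ln(0.236/0.035) / (5.2 − 1.9) = ln(6.743) / 3.3 = 1.9085 / 3.3 = 0.5783 km⁻¹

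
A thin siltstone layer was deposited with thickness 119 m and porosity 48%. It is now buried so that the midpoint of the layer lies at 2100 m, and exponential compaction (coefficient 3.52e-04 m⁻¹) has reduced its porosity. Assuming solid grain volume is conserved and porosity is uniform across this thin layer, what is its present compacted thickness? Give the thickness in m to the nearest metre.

Working in km (1 km = 1000 m; β in km⁻¹ = β in m⁻¹ × 1000):
Porosity at 2.1 km: φ = 0.48·exp(−0.352×2.1) = 0.2292
Solid-volume conservation: h(1−φ) = h₀(1−φ₀) ⇒ h = h₀·(1−φ₀)/(1−φ)
h = 0.119 × (1 − 0.48)/(1 − 0.2292) = 0.119 × 0.6746 = 0.0803 km

80 m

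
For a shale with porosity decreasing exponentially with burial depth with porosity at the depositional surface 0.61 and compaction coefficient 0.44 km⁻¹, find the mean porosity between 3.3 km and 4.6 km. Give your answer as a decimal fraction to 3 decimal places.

0.109

⟨φ⟩ = (1/(z₂−z₁)) ∫ φ₀ e^(−kz) dz = φ₀·(e^(−k·z₁) − e^(−k·z₂)) / (k·(z₂−z₁))
e^(−0.44×3.3) = 0.2341; e^(−0.44×4.6) = 0.1321
⟨φ⟩ = 0.61 × (0.2341 − 0.1321) / (0.44 × 1.3) = 0.61 × 0.1783 = 0.1088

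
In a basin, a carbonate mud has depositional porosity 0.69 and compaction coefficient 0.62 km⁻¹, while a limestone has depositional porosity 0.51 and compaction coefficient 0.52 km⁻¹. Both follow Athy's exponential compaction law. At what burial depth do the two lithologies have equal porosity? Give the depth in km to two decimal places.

3.02 km

Set n₀ₐ e^(−βₐd) = n₀ᵦ e^(−βᵦd) ⇒ ln(n₀ₐ/n₀ᵦ) = (βₐ − βᵦ)·d
d = ln(0.69/0.51) / (0.62 − 0.52) = 0.3023 / 0.1 = 3.023 km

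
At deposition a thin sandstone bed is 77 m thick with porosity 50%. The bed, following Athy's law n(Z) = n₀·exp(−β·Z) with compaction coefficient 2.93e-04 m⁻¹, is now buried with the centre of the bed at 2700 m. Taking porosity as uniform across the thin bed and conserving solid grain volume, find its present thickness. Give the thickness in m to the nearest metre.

50 m

Working in km (1 km = 1000 m; β in km⁻¹ = β in m⁻¹ × 1000):
Porosity at 2.7 km: n = 0.5·exp(−0.293×2.7) = 0.2267
Solid-volume conservation: h(1−n) = h₀(1−n₀) ⇒ h = h₀·(1−n₀)/(1−n)
h = 0.077 × (1 − 0.5)/(1 − 0.2267) = 0.077 × 0.6466 = 0.0498 km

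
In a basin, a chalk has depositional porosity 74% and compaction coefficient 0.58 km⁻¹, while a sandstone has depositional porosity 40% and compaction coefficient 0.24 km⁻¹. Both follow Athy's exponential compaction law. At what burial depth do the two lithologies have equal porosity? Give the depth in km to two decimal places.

Set φ₀ₐ e^(−kₐZ) = φ₀ᵦ e^(−kᵦZ) ⇒ ln(φ₀ₐ/φ₀ᵦ) = (kₐ − kᵦ)·Z
Z = ln(0.74/0.4) / (0.58 − 0.24) = 0.6152 / 0.34 = 1.809 km

1.81 km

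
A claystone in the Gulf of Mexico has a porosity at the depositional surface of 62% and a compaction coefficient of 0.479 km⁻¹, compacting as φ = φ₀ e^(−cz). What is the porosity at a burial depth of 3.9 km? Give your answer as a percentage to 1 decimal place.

9.6%

φ = φ₀·exp(−c·z) = 0.62 × exp(−0.479 × 3.9) = 0.62 × exp(−1.868)
  = 0.62 × 0.1544 = 0.0957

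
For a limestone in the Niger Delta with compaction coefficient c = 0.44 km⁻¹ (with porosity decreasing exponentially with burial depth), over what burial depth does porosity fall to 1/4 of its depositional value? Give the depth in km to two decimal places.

φ/φ₀ = 1/4 ⇒ exp(−c·d) = 1/4 ⇒ d = ln(4) / c
d = 1.3863 / 0.44 = 3.151 km

3.15 km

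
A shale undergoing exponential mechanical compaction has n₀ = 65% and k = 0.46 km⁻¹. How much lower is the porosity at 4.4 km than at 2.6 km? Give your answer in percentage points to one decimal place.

n(2.6) = 0.65·e^(−0.46×2.6) = 0.1966
n(4.4) = 0.65·e^(−0.46×4.4) = 0.0859
Δn = 0.1966 − 0.0859 = 0.1107

11.1 percentage points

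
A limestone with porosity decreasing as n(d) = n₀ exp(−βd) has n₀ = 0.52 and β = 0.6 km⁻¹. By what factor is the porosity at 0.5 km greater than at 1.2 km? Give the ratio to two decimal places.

n(d₁)/n(d₂) = e^(−β·d₁)/e^(−β·d₂) = e^{β(d₂−d₁)}
= exp(0.6 × 0.7) = exp(0.42) = 1.5220

1.52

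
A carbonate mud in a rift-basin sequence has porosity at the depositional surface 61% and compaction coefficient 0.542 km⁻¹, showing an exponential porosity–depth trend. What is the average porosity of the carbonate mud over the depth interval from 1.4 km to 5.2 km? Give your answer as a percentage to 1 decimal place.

12.1%

⟨n⟩ = (1/(Z₂−Z₁)) ∫ n₀ e^(−βZ) dZ = n₀·(e^(−β·Z₁) − e^(−β·Z₂)) / (β·(Z₂−Z₁))
e^(−0.542×1.4) = 0.4682; e^(−0.542×5.2) = 0.0597
⟨n⟩ = 0.61 × (0.4682 − 0.0597) / (0.542 × 3.8) = 0.61 × 0.1984 = 0.1210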